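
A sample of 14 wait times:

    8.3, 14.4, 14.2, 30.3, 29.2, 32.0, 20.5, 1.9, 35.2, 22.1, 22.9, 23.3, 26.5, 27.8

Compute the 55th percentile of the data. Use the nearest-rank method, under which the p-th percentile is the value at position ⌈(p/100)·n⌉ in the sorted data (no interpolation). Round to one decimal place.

Sorted: 1.9, 8.3, 14.2, 14.4, 20.5, 22.1, 22.9, 23.3, 26.5, 27.8, 29.2, 30.3, 32.0, 35.2.
n = 14.
Position = ⌈55/100 · 14⌉ = ⌈7.7⌉ = 8.
The value at rank 8 is 23.3.

23.3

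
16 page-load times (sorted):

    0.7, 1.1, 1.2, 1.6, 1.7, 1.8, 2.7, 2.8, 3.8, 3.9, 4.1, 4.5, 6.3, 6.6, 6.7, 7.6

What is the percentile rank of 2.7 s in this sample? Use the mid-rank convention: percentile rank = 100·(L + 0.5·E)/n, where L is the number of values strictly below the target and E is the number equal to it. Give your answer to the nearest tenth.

40.6

Count below 2.7: L = 6; count equal: E = 1; n = 16.
Percentile rank = 100·(6 + 0.5·1)/16 = 100·6.5/16 = 40.62.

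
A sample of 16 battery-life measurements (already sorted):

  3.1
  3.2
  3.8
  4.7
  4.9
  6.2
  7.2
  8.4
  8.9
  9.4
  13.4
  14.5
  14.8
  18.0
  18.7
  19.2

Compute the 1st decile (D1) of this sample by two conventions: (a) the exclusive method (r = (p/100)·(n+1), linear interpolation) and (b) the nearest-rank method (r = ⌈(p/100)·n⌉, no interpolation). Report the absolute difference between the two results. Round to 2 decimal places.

n = 16.
(a) r = 1.7; between ranks 1 (3.1) and 2 (3.2): 3.17.
(b) the nearest-rank method: rank 2 → 3.2.
|3.17 − 3.2| = 0.03.

0.03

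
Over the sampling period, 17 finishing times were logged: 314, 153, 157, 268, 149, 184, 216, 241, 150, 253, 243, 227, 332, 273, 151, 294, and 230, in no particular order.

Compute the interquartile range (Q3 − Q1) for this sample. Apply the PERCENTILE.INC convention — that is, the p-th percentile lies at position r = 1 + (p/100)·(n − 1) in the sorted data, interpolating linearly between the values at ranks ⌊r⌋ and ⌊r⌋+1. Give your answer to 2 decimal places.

Sorted: 149, 150, 151, 153, 157, 184, 216, 227, 230, 241, 243, 253, 268, 273, 294, 314, 332.
n = 17.
P25: r = 5 (integer) → 157.
P75: r = 13 (integer) → 268.
Difference: 268 − 157 = 111.

111.00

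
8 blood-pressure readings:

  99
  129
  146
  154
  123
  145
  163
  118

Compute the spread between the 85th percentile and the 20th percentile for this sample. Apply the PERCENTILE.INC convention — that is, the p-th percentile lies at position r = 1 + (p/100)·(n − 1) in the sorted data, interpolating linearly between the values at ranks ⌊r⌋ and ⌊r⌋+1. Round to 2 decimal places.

33.60

Sorted: 99, 118, 123, 129, 145, 146, 154, 163.
n = 8.
P20: r = 2.4; ranks 2–3 are 118, 123; interpolating gives 120.
P85: r = 6.95; ranks 6–7 are 146, 154; interpolating gives 153.6.
Difference: 153.6 − 120 = 33.6.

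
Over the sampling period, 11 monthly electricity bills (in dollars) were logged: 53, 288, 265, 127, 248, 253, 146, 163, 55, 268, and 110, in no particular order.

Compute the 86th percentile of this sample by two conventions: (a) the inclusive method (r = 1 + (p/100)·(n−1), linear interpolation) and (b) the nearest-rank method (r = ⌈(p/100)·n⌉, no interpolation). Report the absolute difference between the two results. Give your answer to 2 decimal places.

1.20

Sorted: 53, 55, 110, 127, 146, 163, 248, 253, 265, 268, 288.
n = 11.
(a) r = 9.6; between ranks 9 (265) and 10 (268): 266.8.
(b) the nearest-rank method: rank 10 → 268.
|266.8 − 268| = 1.2.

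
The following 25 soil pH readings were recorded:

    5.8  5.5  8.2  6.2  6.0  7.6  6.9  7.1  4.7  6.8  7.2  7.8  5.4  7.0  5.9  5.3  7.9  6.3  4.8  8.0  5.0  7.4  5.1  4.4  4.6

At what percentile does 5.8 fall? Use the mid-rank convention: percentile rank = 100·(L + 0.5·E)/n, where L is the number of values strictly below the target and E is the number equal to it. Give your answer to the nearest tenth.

38.0

Sorted: 4.4, 4.6, 4.7, 4.8, 5.0, 5.1, 5.3, 5.4, 5.5, 5.8, 5.9, 6.0, 6.2, 6.3, 6.8, 6.9, 7.0, 7.1, 7.2, 7.4, 7.6, 7.8, 7.9, 8.0, 8.2.
Count below 5.8: L = 9; count equal: E = 1; n = 25.
Percentile rank = 100·(9 + 0.5·1)/25 = 100·9.5/25 = 38.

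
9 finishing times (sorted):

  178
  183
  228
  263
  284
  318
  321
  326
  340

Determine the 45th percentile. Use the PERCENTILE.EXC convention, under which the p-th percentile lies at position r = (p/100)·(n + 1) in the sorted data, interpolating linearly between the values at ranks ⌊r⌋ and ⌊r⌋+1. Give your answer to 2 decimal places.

273.50

n = 9.
r = (45/100)·(9 + 1) = 4.5.
Rank 4 is 263 and rank 5 is 284.
Interpolate: 263 + 0.5·(284 − 263) = 263 + 0.5·21 = 273.5.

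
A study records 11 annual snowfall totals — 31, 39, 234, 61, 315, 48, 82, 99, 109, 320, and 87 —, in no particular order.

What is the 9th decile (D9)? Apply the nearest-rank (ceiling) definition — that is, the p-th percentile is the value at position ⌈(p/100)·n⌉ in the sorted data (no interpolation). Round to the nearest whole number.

315

Sorted: 31, 39, 48, 61, 82, 87, 99, 109, 234, 315, 320.
n = 11.
Position = ⌈90/100 · 11⌉ = ⌈9.9⌉ = 10.
The value at rank 10 is 315.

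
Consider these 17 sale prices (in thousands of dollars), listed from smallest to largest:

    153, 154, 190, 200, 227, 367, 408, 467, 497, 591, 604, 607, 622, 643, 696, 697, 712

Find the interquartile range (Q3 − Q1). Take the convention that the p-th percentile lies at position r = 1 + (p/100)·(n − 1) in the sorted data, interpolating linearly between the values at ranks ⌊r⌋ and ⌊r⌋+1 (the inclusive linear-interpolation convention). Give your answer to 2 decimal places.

395.00

n = 17.
P25: r = 5 (integer) → 227.
P75: r = 13 (integer) → 622.
Difference: 622 − 227 = 395.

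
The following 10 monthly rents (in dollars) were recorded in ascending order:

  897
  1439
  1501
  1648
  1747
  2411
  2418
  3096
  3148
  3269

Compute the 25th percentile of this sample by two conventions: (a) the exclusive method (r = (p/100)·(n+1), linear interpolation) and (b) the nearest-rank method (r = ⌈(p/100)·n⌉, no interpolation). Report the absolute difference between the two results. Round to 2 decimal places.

15.50

n = 10.
(a) r = 2.75; between ranks 2 (1439) and 3 (1501): 1485.5.
(b) the nearest-rank method: rank 3 → 1501.
|1485.5 − 1501| = 15.5.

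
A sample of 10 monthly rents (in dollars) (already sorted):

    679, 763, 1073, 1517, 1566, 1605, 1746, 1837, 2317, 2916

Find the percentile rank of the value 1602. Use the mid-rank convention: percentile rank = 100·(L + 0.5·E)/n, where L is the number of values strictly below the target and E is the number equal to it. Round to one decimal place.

Count below 1602: L = 5; count equal: E = 0; n = 10.
Percentile rank = 100·(5 + 0.5·0)/10 = 100·5/10 = 50.

50.0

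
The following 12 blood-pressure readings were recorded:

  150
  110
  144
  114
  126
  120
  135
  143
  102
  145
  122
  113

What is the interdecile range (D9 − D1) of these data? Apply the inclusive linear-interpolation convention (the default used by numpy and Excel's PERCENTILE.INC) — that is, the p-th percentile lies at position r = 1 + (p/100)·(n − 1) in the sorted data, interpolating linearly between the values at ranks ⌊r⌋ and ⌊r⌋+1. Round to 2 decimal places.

Sorted: 102, 110, 113, 114, 120, 122, 126, 135, 143, 144, 145, 150.
n = 12.
P10: r = 2.1; ranks 2–3 are 110, 113; interpolating gives 110.3.
P90: r = 10.9; ranks 10–11 are 144, 145; interpolating gives 144.9.
Difference: 144.9 − 110.3 = 34.6.

34.60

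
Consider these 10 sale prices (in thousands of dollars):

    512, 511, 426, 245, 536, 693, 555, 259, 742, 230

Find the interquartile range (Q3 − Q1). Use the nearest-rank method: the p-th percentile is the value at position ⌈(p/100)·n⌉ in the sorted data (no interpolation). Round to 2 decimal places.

Sorted: 230, 245, 259, 426, 511, 512, 536, 555, 693, 742.
n = 10.
P25: rank ⌈25/100·10⌉ = 3 → 259.
P75: rank ⌈75/100·10⌉ = 8 → 555.
Difference: 555 − 259 = 296.

296.00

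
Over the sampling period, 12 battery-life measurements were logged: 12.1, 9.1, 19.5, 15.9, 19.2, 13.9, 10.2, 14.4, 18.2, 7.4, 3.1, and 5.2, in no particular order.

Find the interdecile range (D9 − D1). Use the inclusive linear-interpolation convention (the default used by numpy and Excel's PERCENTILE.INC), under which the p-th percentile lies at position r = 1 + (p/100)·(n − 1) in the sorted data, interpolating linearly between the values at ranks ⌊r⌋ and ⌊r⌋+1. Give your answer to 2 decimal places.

13.68

Sorted: 3.1, 5.2, 7.4, 9.1, 10.2, 12.1, 13.9, 14.4, 15.9, 18.2, 19.2, 19.5.
n = 12.
P10: r = 2.1; ranks 2–3 are 5.2, 7.4; interpolating gives 5.42.
P90: r = 10.9; ranks 10–11 are 18.2, 19.2; interpolating gives 19.1.
Difference: 19.1 − 5.42 = 13.68.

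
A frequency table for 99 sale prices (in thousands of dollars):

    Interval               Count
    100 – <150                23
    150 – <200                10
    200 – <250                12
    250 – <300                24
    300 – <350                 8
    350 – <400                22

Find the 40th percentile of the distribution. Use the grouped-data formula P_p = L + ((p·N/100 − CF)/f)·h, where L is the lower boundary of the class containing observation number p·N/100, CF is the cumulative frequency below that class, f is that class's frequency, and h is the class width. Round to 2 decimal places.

N = 99; target position k = 40/100 · 99 = 39.6.
Cumulative frequencies: 23, 33, 45, 69, 77, 99.
Observation 39.6 falls in the class 200 – <250.
L = 200, CF = 33, f = 12, h = 50.
P40 = 200 + ((39.6 − 33)/12)·50 = 200 + 27.5 = 227.5.

227.50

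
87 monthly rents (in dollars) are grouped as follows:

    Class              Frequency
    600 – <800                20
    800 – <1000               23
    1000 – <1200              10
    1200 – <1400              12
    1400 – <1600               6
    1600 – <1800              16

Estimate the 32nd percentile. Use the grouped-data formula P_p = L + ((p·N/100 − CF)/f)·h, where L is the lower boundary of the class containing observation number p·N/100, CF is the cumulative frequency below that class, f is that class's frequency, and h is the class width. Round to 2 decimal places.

868.17

N = 87; target position k = 32/100 · 87 = 27.84.
Cumulative frequencies: 20, 43, 53, 65, 71, 87.
Observation 27.84 falls in the class 800 – <1000.
L = 800, CF = 20, f = 23, h = 200.
P32 = 800 + ((27.84 − 20)/23)·200 = 800 + 68.1739 = 868.174.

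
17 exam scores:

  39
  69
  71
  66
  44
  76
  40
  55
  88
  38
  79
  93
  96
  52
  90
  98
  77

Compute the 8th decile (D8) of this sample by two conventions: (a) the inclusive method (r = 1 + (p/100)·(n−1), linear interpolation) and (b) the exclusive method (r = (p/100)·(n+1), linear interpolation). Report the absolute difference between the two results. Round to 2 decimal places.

Sorted: 38, 39, 40, 44, 52, 55, 66, 69, 71, 76, 77, 79, 88, 90, 93, 96, 98.
n = 17.
(a) r = 13.8; between ranks 13 (88) and 14 (90): 89.6.
(b) r = 14.4; between ranks 14 (90) and 15 (93): 91.2.
|89.6 − 91.2| = 1.6.

1.60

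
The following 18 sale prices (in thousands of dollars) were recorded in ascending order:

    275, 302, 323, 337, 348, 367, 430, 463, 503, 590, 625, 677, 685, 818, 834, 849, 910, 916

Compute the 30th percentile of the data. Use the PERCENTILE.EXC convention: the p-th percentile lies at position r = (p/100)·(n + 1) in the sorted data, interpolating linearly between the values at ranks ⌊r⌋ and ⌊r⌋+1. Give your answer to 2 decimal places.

361.30

n = 18.
r = (30/100)·(18 + 1) = 5.7.
Rank 5 is 348 and rank 6 is 367.
Interpolate: 348 + 0.7·(367 − 348) = 348 + 0.7·19 = 361.3.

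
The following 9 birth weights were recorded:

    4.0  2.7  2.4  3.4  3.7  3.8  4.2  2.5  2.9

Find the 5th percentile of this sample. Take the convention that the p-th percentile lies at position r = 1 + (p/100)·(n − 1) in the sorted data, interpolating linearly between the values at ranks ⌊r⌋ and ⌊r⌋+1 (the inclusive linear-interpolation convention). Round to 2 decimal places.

Sorted: 2.4, 2.5, 2.7, 2.9, 3.4, 3.7, 3.8, 4.0, 4.2.
n = 9.
r = 1 + (5/100)·(9 − 1) = 1 + 0.4 = 1.4.
Rank 1 is 2.4 and rank 2 is 2.5.
Interpolate: 2.4 + 0.4·(2.5 − 2.4) = 2.4 + 0.4·0.1 = 2.44.

2.44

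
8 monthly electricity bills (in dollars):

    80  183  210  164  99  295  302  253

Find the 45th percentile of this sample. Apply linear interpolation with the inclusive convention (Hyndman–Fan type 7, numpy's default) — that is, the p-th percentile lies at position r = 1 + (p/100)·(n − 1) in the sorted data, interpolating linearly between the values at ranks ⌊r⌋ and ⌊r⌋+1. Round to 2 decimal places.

187.05

Sorted: 80, 99, 164, 183, 210, 253, 295, 302.
n = 8.
r = 1 + (45/100)·(8 − 1) = 1 + 3.15 = 4.15.
Rank 4 is 183 and rank 5 is 210.
Interpolate: 183 + 0.15·(210 − 183) = 183 + 0.15·27 = 187.05.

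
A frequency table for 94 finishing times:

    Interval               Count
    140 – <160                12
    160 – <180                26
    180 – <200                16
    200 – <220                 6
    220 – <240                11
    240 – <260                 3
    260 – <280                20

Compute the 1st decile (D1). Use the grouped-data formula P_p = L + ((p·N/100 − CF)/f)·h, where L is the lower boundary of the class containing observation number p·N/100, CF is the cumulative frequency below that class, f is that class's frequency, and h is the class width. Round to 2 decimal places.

N = 94; target position k = 10/100 · 94 = 9.4.
Cumulative frequencies: 12, 38, 54, 60, 71, 74, 94.
Observation 9.4 falls in the class 140 – <160.
L = 140, CF = 0, f = 12, h = 20.
P10 = 140 + ((9.4 − 0)/12)·20 = 140 + 15.6667 = 155.667.

155.67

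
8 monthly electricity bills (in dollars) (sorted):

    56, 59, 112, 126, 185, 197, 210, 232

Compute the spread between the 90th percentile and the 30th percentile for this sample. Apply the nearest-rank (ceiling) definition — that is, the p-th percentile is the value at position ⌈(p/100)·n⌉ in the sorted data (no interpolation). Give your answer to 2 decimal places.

n = 8.
P30: rank ⌈30/100·8⌉ = 3 → 112.
P90: rank ⌈90/100·8⌉ = 8 → 232.
Difference: 232 − 112 = 120.

120.00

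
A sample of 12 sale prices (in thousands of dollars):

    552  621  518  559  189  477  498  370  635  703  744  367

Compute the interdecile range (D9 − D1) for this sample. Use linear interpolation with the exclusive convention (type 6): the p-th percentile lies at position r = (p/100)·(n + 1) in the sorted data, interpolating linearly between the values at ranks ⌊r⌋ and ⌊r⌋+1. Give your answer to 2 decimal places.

489.30

Sorted: 189, 367, 370, 477, 498, 518, 552, 559, 621, 635, 703, 744.
n = 12.
P10: r = 1.3; ranks 1–2 are 189, 367; interpolating gives 242.4.
P90: r = 11.7; ranks 11–12 are 703, 744; interpolating gives 731.7.
Difference: 731.7 − 242.4 = 489.3.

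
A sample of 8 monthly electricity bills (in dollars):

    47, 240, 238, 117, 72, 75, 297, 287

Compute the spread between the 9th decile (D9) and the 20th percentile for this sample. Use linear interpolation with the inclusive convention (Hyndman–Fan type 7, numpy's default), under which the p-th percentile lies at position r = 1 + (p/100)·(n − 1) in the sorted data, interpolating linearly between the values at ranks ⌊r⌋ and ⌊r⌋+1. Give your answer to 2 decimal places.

216.80

Sorted: 47, 72, 75, 117, 238, 240, 287, 297.
n = 8.
P20: r = 2.4; ranks 2–3 are 72, 75; interpolating gives 73.2.
P90: r = 7.3; ranks 7–8 are 287, 297; interpolating gives 290.
Difference: 290 − 73.2 = 216.8.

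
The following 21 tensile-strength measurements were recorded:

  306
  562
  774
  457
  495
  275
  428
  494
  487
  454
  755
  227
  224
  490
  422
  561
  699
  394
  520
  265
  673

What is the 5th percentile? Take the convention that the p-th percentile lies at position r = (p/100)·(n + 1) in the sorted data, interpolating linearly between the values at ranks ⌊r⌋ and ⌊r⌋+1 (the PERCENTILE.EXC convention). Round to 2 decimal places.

224.30

Sorted: 224, 227, 265, 275, 306, 394, 422, 428, 454, 457, 487, 490, 494, 495, 520, 561, 562, 673, 699, 755, 774.
n = 21.
r = (5/100)·(21 + 1) = 1.1.
Rank 1 is 224 and rank 2 is 227.
Interpolate: 224 + 0.1·(227 − 224) = 224 + 0.1·3 = 224.3.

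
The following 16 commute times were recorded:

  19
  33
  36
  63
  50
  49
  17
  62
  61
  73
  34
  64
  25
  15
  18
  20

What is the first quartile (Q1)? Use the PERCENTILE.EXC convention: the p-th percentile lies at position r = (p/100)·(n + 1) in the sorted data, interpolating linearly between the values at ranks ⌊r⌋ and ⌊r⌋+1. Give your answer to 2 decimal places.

Sorted: 15, 17, 18, 19, 20, 25, 33, 34, 36, 49, 50, 61, 62, 63, 64, 73.
n = 16.
r = (25/100)·(16 + 1) = 4.25.
Rank 4 is 19 and rank 5 is 20.
Interpolate: 19 + 0.25·(20 − 19) = 19 + 0.25·1 = 19.25.

19.25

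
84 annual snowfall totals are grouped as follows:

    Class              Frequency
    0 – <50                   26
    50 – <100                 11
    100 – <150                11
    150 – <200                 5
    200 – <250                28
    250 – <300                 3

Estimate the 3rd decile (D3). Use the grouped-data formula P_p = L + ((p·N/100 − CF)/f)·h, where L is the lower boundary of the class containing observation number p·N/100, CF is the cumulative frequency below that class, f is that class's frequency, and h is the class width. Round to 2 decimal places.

48.46

N = 84; target position k = 30/100 · 84 = 25.2.
Cumulative frequencies: 26, 37, 48, 53, 81, 84.
Observation 25.2 falls in the class 0 – <50.
L = 0, CF = 0, f = 26, h = 50.
P30 = 0 + ((25.2 − 0)/26)·50 = 0 + 48.4615 = 48.4615.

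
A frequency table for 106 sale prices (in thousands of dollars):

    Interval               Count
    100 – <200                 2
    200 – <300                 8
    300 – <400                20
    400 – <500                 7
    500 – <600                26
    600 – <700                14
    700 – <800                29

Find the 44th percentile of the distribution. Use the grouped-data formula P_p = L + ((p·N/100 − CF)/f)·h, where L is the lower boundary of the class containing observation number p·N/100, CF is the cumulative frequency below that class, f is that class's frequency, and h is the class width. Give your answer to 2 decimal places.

537.08

N = 106; target position k = 44/100 · 106 = 46.64.
Cumulative frequencies: 2, 10, 30, 37, 63, 77, 106.
Observation 46.64 falls in the class 500 – <600.
L = 500, CF = 37, f = 26, h = 100.
P44 = 500 + ((46.64 − 37)/26)·100 = 500 + 37.0769 = 537.077.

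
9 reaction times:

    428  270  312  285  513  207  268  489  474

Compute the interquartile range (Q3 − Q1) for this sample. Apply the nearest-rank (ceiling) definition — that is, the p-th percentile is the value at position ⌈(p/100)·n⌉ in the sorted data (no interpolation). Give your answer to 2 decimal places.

Sorted: 207, 268, 270, 285, 312, 428, 474, 489, 513.
n = 9.
P25: rank ⌈25/100·9⌉ = 3 → 270.
P75: rank ⌈75/100·9⌉ = 7 → 474.
Difference: 474 − 270 = 204.

204.00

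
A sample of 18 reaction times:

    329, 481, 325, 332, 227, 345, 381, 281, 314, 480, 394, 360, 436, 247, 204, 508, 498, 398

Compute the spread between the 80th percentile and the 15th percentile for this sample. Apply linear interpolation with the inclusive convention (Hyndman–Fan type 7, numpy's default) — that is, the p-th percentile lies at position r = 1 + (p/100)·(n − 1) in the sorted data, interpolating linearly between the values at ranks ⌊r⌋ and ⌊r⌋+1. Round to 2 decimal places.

196.70

Sorted: 204, 227, 247, 281, 314, 325, 329, 332, 345, 360, 381, 394, 398, 436, 480, 481, 498, 508.
n = 18.
P15: r = 3.55; ranks 3–4 are 247, 281; interpolating gives 265.7.
P80: r = 14.6; ranks 14–15 are 436, 480; interpolating gives 462.4.
Difference: 462.4 − 265.7 = 196.7.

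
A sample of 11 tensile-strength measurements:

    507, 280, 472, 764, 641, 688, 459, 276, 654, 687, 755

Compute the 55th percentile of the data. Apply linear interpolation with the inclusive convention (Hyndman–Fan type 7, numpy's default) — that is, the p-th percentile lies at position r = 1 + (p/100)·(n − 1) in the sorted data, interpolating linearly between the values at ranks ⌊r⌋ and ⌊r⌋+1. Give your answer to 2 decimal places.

647.50

Sorted: 276, 280, 459, 472, 507, 641, 654, 687, 688, 755, 764.
n = 11.
r = 1 + (55/100)·(11 − 1) = 1 + 5.5 = 6.5.
Rank 6 is 641 and rank 7 is 654.
Interpolate: 641 + 0.5·(654 − 641) = 641 + 0.5·13 = 647.5.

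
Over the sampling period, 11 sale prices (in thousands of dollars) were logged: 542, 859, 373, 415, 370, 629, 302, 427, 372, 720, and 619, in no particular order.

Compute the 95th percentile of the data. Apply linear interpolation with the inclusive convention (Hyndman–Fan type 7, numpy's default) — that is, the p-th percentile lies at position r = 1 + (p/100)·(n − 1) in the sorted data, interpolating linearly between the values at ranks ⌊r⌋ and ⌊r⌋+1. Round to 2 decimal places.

789.50

Sorted: 302, 370, 372, 373, 415, 427, 542, 619, 629, 720, 859.
n = 11.
r = 1 + (95/100)·(11 − 1) = 1 + 9.5 = 10.5.
Rank 10 is 720 and rank 11 is 859.
Interpolate: 720 + 0.5·(859 − 720) = 720 + 0.5·139 = 789.5.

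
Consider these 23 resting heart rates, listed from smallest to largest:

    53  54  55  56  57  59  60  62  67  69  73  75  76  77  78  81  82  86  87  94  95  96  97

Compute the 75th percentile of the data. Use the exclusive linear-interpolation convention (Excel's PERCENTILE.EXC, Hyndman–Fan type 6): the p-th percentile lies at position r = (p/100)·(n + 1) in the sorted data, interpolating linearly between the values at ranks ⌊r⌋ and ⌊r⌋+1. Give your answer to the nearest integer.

n = 23.
r = (75/100)·(23 + 1) = 18.
r is an integer, so P75 is the value at rank 18: 86.

86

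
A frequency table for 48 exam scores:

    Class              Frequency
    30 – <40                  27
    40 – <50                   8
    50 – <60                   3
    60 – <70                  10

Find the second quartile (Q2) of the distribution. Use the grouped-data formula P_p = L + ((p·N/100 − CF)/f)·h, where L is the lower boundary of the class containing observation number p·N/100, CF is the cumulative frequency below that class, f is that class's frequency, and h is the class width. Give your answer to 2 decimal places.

N = 48; target position k = 50/100 · 48 = 24.
Cumulative frequencies: 27, 35, 38, 48.
Observation 24 falls in the class 30 – <40.
L = 30, CF = 0, f = 27, h = 10.
P50 = 30 + ((24 − 0)/27)·10 = 30 + 8.88889 = 38.8889.

38.89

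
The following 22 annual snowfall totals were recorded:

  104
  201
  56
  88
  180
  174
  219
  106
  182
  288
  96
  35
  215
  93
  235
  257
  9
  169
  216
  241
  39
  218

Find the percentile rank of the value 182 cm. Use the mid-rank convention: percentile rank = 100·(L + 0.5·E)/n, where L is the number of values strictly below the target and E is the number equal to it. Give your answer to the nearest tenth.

56.8

Sorted: 9, 35, 39, 56, 88, 93, 96, 104, 106, 169, 174, 180, 182, 201, 215, 216, 218, 219, 235, 241, 257, 288.
Count below 182: L = 12; count equal: E = 1; n = 22.
Percentile rank = 100·(12 + 0.5·1)/22 = 100·12.5/22 = 56.82.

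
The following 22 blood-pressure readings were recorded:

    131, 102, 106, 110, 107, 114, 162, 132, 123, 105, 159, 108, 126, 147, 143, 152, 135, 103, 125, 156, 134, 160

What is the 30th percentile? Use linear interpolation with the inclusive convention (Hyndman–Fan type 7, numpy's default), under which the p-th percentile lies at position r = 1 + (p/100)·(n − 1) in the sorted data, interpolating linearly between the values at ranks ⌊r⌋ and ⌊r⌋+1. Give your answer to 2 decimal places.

Sorted: 102, 103, 105, 106, 107, 108, 110, 114, 123, 125, 126, 131, 132, 134, 135, 143, 147, 152, 156, 159, 160, 162.
n = 22.
r = 1 + (30/100)·(22 − 1) = 1 + 6.3 = 7.3.
Rank 7 is 110 and rank 8 is 114.
Interpolate: 110 + 0.3·(114 − 110) = 110 + 0.3·4 = 111.2.

111.20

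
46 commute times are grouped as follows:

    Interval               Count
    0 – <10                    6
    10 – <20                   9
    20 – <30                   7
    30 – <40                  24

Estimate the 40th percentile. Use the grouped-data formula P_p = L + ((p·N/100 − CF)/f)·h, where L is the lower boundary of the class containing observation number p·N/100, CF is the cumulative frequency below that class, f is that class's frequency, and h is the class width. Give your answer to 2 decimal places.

N = 46; target position k = 40/100 · 46 = 18.4.
Cumulative frequencies: 6, 15, 22, 46.
Observation 18.4 falls in the class 20 – <30.
L = 20, CF = 15, f = 7, h = 10.
P40 = 20 + ((18.4 − 15)/7)·10 = 20 + 4.85714 = 24.8571.

24.86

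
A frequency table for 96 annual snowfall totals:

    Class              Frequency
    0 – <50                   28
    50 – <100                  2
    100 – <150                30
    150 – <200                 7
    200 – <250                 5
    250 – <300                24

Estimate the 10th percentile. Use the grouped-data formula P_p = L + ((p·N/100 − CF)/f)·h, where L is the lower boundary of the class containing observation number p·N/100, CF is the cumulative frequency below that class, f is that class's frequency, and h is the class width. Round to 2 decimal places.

17.14

N = 96; target position k = 10/100 · 96 = 9.6.
Cumulative frequencies: 28, 30, 60, 67, 72, 96.
Observation 9.6 falls in the class 0 – <50.
L = 0, CF = 0, f = 28, h = 50.
P10 = 0 + ((9.6 − 0)/28)·50 = 0 + 17.1429 = 17.1429.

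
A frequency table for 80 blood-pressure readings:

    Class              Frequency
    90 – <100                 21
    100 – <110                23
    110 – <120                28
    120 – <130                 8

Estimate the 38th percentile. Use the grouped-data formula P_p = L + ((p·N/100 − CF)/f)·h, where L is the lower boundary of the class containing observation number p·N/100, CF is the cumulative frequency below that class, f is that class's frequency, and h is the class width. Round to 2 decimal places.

104.09

N = 80; target position k = 38/100 · 80 = 30.4.
Cumulative frequencies: 21, 44, 72, 80.
Observation 30.4 falls in the class 100 – <110.
L = 100, CF = 21, f = 23, h = 10.
P38 = 100 + ((30.4 − 21)/23)·10 = 100 + 4.08696 = 104.087.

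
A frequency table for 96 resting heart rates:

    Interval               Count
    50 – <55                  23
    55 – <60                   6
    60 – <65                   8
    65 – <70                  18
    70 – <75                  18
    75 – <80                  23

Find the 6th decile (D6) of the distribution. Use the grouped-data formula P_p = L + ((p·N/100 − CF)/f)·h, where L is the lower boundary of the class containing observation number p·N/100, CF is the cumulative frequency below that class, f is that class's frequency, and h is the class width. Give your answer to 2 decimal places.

70.72

N = 96; target position k = 60/100 · 96 = 57.6.
Cumulative frequencies: 23, 29, 37, 55, 73, 96.
Observation 57.6 falls in the class 70 – <75.
L = 70, CF = 55, f = 18, h = 5.
P60 = 70 + ((57.6 − 55)/18)·5 = 70 + 0.722222 = 70.7222.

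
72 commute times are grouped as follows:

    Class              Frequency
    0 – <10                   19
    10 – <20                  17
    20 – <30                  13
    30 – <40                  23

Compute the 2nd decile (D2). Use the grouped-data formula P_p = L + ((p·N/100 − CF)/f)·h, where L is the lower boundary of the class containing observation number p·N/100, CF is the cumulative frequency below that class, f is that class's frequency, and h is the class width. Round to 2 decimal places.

N = 72; target position k = 20/100 · 72 = 14.4.
Cumulative frequencies: 19, 36, 49, 72.
Observation 14.4 falls in the class 0 – <10.
L = 0, CF = 0, f = 19, h = 10.
P20 = 0 + ((14.4 − 0)/19)·10 = 0 + 7.57895 = 7.57895.

7.58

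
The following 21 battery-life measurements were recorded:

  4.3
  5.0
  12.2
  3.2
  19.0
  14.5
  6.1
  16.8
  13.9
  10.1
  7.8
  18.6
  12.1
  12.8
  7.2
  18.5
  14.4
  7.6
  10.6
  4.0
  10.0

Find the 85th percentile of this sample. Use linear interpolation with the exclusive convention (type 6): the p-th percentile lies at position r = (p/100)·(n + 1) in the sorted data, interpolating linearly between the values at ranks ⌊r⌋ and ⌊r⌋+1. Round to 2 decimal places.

Sorted: 3.2, 4.0, 4.3, 5.0, 6.1, 7.2, 7.6, 7.8, 10.0, 10.1, 10.6, 12.1, 12.2, 12.8, 13.9, 14.4, 14.5, 16.8, 18.5, 18.6, 19.0.
n = 21.
r = (85/100)·(21 + 1) = 18.7.
Rank 18 is 16.8 and rank 19 is 18.5.
Interpolate: 16.8 + 0.7·(18.5 − 16.8) = 16.8 + 0.7·1.7 = 17.99.

17.99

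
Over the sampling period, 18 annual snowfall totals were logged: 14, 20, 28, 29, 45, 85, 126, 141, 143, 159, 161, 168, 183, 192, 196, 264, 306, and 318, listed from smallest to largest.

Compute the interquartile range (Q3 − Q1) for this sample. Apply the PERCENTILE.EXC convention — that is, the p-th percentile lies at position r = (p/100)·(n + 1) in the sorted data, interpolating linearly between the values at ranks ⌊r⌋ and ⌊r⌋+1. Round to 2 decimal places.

n = 18.
P25: r = 4.75; ranks 4–5 are 29, 45; interpolating gives 41.
P75: r = 14.25; ranks 14–15 are 192, 196; interpolating gives 193.
Difference: 193 − 41 = 152.

152.00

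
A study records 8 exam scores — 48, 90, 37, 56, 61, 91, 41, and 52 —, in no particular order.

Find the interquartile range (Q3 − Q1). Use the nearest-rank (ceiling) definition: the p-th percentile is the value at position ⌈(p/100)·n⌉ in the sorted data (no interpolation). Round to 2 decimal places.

Sorted: 37, 41, 48, 52, 56, 61, 90, 91.
n = 8.
P25: rank ⌈25/100·8⌉ = 2 → 41.
P75: rank ⌈75/100·8⌉ = 6 → 61.
Difference: 61 − 41 = 20.

20.00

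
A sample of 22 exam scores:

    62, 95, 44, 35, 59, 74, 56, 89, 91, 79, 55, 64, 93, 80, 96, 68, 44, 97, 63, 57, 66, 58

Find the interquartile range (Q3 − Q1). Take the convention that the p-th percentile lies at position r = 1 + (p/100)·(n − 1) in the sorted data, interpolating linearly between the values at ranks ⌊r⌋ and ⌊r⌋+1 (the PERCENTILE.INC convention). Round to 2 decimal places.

29.50

Sorted: 35, 44, 44, 55, 56, 57, 58, 59, 62, 63, 64, 66, 68, 74, 79, 80, 89, 91, 93, 95, 96, 97.
n = 22.
P25: r = 6.25; ranks 6–7 are 57, 58; interpolating gives 57.25.
P75: r = 16.75; ranks 16–17 are 80, 89; interpolating gives 86.75.
Difference: 86.75 − 57.25 = 29.5.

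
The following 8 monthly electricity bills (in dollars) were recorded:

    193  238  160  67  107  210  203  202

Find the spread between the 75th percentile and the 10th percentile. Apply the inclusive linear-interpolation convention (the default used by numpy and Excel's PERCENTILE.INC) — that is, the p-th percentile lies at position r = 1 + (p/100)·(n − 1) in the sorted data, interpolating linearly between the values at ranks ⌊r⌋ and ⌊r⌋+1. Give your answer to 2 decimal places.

109.75

Sorted: 67, 107, 160, 193, 202, 203, 210, 238.
n = 8.
P10: r = 1.7; ranks 1–2 are 67, 107; interpolating gives 95.
P75: r = 6.25; ranks 6–7 are 203, 210; interpolating gives 204.75.
Difference: 204.75 − 95 = 109.75.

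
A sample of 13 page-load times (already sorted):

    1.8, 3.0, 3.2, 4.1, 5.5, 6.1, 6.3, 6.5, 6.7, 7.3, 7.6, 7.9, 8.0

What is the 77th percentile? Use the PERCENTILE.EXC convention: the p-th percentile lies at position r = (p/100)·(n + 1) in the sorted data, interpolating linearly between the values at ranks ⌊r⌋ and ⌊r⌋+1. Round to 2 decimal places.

7.53

n = 13.
r = (77/100)·(13 + 1) = 10.78.
Rank 10 is 7.3 and rank 11 is 7.6.
Interpolate: 7.3 + 0.78·(7.6 − 7.3) = 7.3 + 0.78·0.3 = 7.534.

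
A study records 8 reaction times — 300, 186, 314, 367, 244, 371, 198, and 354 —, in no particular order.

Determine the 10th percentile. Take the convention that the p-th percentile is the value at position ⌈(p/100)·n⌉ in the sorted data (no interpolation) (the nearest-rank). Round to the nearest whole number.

186

Sorted: 186, 198, 244, 300, 314, 354, 367, 371.
n = 8.
Position = ⌈10/100 · 8⌉ = ⌈0.8⌉ = 1.
The value at rank 1 is 186.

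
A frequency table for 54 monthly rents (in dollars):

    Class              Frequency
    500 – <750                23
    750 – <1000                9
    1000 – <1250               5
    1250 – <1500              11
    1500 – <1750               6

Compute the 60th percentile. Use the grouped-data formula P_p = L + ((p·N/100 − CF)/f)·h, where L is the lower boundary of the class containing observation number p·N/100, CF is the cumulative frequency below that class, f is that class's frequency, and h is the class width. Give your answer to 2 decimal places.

N = 54; target position k = 60/100 · 54 = 32.4.
Cumulative frequencies: 23, 32, 37, 48, 54.
Observation 32.4 falls in the class 1000 – <1250.
L = 1000, CF = 32, f = 5, h = 250.
P60 = 1000 + ((32.4 − 32)/5)·250 = 1000 + 20 = 1020.

1020.00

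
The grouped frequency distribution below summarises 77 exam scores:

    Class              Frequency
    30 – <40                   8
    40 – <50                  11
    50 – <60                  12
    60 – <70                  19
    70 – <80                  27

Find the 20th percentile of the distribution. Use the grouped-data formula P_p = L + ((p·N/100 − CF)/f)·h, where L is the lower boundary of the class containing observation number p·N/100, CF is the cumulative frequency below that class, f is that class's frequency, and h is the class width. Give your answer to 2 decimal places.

N = 77; target position k = 20/100 · 77 = 15.4.
Cumulative frequencies: 8, 19, 31, 50, 77.
Observation 15.4 falls in the class 40 – <50.
L = 40, CF = 8, f = 11, h = 10.
P20 = 40 + ((15.4 − 8)/11)·10 = 40 + 6.72727 = 46.7273.

46.73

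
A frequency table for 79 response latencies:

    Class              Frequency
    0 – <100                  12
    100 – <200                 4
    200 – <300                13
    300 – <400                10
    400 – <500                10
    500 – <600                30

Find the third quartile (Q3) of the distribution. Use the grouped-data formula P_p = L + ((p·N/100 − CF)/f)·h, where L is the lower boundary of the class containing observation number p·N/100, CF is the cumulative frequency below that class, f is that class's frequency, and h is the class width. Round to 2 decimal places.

N = 79; target position k = 75/100 · 79 = 59.25.
Cumulative frequencies: 12, 16, 29, 39, 49, 79.
Observation 59.25 falls in the class 500 – <600.
L = 500, CF = 49, f = 30, h = 100.
P75 = 500 + ((59.25 − 49)/30)·100 = 500 + 34.1667 = 534.167.

534.17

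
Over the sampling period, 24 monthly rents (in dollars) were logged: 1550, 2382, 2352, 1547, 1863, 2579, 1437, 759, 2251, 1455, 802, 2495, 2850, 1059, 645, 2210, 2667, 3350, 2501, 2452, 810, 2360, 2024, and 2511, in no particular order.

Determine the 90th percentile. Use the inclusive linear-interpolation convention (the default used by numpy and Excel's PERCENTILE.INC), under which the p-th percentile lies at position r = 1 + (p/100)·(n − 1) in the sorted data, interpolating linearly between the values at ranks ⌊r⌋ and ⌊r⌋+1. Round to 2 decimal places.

2640.60

Sorted: 645, 759, 802, 810, 1059, 1437, 1455, 1547, 1550, 1863, 2024, 2210, 2251, 2352, 2360, 2382, 2452, 2495, 2501, 2511, 2579, 2667, 2850, 3350.
n = 24.
r = 1 + (90/100)·(24 − 1) = 1 + 20.7 = 21.7.
Rank 21 is 2579 and rank 22 is 2667.
Interpolate: 2579 + 0.7·(2667 − 2579) = 2579 + 0.7·88 = 2640.6.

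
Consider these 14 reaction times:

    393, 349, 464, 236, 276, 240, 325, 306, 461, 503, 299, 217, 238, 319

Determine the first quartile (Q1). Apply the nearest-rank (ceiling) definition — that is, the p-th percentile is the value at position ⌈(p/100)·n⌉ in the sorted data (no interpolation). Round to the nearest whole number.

Sorted: 217, 236, 238, 240, 276, 299, 306, 319, 325, 349, 393, 461, 464, 503.
n = 14.
Position = ⌈25/100 · 14⌉ = ⌈3.5⌉ = 4.
The value at rank 4 is 240.

240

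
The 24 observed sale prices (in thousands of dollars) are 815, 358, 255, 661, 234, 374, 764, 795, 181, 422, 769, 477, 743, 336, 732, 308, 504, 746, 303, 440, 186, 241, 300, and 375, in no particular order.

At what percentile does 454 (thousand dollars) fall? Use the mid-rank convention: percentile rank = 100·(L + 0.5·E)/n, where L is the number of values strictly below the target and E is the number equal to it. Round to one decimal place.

Sorted: 181, 186, 234, 241, 255, 300, 303, 308, 336, 358, 374, 375, 422, 440, 477, 504, 661, 732, 743, 746, 764, 769, 795, 815.
Count below 454: L = 14; count equal: E = 0; n = 24.
Percentile rank = 100·(14 + 0.5·0)/24 = 100·14/24 = 58.33.

58.3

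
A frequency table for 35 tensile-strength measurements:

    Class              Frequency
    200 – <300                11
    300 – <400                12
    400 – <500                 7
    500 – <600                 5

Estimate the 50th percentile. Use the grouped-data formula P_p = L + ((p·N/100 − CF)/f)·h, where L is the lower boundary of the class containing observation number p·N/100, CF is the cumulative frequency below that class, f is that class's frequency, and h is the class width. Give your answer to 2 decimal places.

354.17

N = 35; target position k = 50/100 · 35 = 17.5.
Cumulative frequencies: 11, 23, 30, 35.
Observation 17.5 falls in the class 300 – <400.
L = 300, CF = 11, f = 12, h = 100.
P50 = 300 + ((17.5 − 11)/12)·100 = 300 + 54.1667 = 354.167.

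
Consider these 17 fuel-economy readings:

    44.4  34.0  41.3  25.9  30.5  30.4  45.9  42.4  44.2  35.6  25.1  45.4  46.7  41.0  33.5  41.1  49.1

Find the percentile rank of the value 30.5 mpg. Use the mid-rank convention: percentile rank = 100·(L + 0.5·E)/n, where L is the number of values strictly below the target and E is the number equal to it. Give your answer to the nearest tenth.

20.6

Sorted: 25.1, 25.9, 30.4, 30.5, 33.5, 34.0, 35.6, 41.0, 41.1, 41.3, 42.4, 44.2, 44.4, 45.4, 45.9, 46.7, 49.1.
Count below 30.5: L = 3; count equal: E = 1; n = 17.
Percentile rank = 100·(3 + 0.5·1)/17 = 100·3.5/17 = 20.59.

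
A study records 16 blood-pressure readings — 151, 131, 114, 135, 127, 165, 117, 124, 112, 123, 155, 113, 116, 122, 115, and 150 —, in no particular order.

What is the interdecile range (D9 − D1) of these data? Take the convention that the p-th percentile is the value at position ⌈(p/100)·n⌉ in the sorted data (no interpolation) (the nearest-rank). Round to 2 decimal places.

42.00

Sorted: 112, 113, 114, 115, 116, 117, 122, 123, 124, 127, 131, 135, 150, 151, 155, 165.
n = 16.
P10: rank ⌈10/100·16⌉ = 2 → 113.
P90: rank ⌈90/100·16⌉ = 15 → 155.
Difference: 155 − 113 = 42.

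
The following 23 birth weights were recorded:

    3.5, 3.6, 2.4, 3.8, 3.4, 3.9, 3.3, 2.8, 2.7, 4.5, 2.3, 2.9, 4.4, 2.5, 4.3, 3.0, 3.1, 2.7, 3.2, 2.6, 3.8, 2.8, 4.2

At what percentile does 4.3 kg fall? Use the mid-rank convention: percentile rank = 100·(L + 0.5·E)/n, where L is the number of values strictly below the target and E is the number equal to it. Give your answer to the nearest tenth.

89.1

Sorted: 2.3, 2.4, 2.5, 2.6, 2.7, 2.7, 2.8, 2.8, 2.9, 3.0, 3.1, 3.2, 3.3, 3.4, 3.5, 3.6, 3.8, 3.8, 3.9, 4.2, 4.3, 4.4, 4.5.
Count below 4.3: L = 20; count equal: E = 1; n = 23.
Percentile rank = 100·(20 + 0.5·1)/23 = 100·20.5/23 = 89.13.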